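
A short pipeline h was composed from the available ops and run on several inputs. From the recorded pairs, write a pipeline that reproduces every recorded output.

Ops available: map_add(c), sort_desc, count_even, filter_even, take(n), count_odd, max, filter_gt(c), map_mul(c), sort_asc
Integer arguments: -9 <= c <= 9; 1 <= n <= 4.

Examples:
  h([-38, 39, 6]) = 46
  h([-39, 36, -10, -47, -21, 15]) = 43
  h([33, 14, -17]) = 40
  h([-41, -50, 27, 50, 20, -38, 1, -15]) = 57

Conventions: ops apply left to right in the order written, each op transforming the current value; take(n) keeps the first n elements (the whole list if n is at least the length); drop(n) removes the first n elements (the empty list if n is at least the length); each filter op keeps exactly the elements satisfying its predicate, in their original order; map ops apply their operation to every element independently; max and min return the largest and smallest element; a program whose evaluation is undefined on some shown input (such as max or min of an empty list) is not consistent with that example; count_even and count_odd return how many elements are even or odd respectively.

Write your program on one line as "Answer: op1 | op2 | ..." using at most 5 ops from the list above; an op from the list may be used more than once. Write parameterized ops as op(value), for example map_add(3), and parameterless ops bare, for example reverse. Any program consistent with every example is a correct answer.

map_add(8) | map_add(-1) | filter_gt(-2) | max

Check, running the answer program on each example:
  [-38, 39, 6] -> [-30, 47, 14] -> [-31, 46, 13] -> [46, 13] -> 46
  [-39, 36, -10, -47, -21, 15] -> [-31, 44, -2, -39, -13, 23] -> [-32, 43, -3, -40, -14, 22] -> [43, 22] -> 43
  [33, 14, -17] -> [41, 22, -9] -> [40, 21, -10] -> [40, 21] -> 40
  [-41, -50, 27, 50, 20, -38, 1, -15] -> [-33, -42, 35, 58, 28, -30, 9, -7] -> [-34, -43, 34, 57, 27, -31, 8, -8] -> [34, 57, 27, 8] -> 57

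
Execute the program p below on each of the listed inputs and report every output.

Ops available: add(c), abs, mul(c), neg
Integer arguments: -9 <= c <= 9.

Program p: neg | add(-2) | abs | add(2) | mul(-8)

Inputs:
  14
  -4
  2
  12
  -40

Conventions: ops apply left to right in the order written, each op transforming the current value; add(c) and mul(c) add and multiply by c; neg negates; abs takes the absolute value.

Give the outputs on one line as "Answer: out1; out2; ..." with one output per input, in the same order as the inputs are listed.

-144; -32; -48; -128; -320

Execution, op by op:
  14 -> -14 -> -16 -> 16 -> 18 -> -144
  -4 -> 4 -> 2 -> 2 -> 4 -> -32
  2 -> -2 -> -4 -> 4 -> 6 -> -48
  12 -> -12 -> -14 -> 14 -> 16 -> -128
  -40 -> 40 -> 38 -> 38 -> 40 -> -320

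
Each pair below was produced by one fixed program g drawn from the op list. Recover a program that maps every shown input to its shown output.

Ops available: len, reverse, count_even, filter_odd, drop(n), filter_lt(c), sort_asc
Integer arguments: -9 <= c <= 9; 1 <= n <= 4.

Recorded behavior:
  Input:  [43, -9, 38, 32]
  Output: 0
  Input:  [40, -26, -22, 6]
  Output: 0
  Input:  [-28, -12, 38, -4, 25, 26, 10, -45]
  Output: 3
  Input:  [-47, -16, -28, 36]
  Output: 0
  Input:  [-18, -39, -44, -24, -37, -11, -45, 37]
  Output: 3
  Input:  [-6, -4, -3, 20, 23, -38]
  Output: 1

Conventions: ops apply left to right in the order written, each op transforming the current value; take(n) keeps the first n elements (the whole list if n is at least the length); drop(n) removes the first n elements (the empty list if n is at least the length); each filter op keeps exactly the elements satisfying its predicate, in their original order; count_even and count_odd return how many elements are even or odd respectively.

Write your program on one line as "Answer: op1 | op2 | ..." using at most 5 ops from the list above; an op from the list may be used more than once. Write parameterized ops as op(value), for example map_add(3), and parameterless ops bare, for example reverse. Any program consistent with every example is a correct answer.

drop(3) | drop(2) | reverse | len

Check, running the answer program on each example:
  [43, -9, 38, 32] -> [32] -> [] -> [] -> 0
  [40, -26, -22, 6] -> [6] -> [] -> [] -> 0
  [-28, -12, 38, -4, 25, 26, 10, -45] -> [-4, 25, 26, 10, -45] -> [26, 10, -45] -> [-45, 10, 26] -> 3
  [-47, -16, -28, 36] -> [36] -> [] -> [] -> 0
  [-18, -39, -44, -24, -37, -11, -45, 37] -> [-24, -37, -11, -45, 37] -> [-11, -45, 37] -> [37, -45, -11] -> 3
  [-6, -4, -3, 20, 23, -38] -> [20, 23, -38] -> [-38] -> [-38] -> 1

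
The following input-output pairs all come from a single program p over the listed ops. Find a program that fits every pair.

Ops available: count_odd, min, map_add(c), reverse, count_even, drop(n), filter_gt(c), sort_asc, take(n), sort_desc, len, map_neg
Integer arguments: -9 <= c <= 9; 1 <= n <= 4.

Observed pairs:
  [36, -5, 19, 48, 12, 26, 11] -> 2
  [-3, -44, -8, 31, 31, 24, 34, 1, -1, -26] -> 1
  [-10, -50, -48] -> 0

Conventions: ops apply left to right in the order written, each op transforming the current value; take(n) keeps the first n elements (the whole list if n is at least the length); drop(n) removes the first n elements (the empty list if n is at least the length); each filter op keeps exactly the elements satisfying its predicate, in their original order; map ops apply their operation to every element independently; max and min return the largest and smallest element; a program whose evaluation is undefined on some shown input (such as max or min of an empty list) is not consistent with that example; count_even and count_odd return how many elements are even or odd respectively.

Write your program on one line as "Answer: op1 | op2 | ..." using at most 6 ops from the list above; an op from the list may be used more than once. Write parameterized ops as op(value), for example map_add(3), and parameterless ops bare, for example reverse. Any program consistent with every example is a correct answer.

drop(2) | filter_gt(-9) | take(3) | map_add(-9) | count_odd

Check, running the answer program on each example:
  [36, -5, 19, 48, 12, 26, 11] -> [19, 48, 12, 26, 11] -> [19, 48, 12, 26, 11] -> [19, 48, 12] -> [10, 39, 3] -> 2
  [-3, -44, -8, 31, 31, 24, 34, 1, -1, -26] -> [-8, 31, 31, 24, 34, 1, -1, -26] -> [-8, 31, 31, 24, 34, 1, -1] -> [-8, 31, 31] -> [-17, 22, 22] -> 1
  [-10, -50, -48] -> [-48] -> [] -> [] -> [] -> 0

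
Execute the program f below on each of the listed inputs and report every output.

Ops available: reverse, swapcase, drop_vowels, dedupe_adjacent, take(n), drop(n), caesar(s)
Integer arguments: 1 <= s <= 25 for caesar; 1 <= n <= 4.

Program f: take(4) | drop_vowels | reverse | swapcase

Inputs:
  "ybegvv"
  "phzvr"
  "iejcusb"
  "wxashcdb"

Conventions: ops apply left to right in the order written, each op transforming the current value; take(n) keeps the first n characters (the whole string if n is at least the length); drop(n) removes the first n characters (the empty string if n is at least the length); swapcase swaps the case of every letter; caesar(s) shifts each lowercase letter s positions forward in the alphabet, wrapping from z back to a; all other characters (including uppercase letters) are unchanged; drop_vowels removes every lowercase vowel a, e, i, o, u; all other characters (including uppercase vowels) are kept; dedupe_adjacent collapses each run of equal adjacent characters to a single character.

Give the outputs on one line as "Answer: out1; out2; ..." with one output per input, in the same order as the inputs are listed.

"GBY"; "VZHP"; "CJ"; "SXW"

Execution, op by op:
  "ybegvv" -> "ybeg" -> "ybg" -> "gby" -> "GBY"
  "phzvr" -> "phzv" -> "phzv" -> "vzhp" -> "VZHP"
  "iejcusb" -> "iejc" -> "jc" -> "cj" -> "CJ"
  "wxashcdb" -> "wxas" -> "wxs" -> "sxw" -> "SXW"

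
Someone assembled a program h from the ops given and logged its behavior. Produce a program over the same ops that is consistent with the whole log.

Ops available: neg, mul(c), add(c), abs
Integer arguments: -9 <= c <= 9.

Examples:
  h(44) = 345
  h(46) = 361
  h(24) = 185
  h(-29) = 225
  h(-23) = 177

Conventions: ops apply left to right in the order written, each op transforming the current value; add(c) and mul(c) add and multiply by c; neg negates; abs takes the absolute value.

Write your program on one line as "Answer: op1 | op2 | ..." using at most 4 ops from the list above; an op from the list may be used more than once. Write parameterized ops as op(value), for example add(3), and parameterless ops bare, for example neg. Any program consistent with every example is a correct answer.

mul(8) | abs | add(-7)

Check, running the answer program on each example:
  44 -> 352 -> 352 -> 345
  46 -> 368 -> 368 -> 361
  24 -> 192 -> 192 -> 185
  -29 -> -232 -> 232 -> 225
  -23 -> -184 -> 184 -> 177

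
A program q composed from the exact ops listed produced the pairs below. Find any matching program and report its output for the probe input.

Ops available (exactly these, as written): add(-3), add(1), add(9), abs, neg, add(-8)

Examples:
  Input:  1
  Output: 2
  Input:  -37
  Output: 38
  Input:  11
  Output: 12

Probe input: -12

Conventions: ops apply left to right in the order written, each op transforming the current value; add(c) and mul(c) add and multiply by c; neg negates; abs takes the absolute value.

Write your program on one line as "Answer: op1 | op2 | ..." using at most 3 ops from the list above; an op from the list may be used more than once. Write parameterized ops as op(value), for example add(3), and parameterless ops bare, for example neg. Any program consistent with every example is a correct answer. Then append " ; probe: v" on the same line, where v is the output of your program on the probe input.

neg | abs | add(1) ; probe: 13

Check, running the answer program on each example:
  1 -> -1 -> 1 -> 2
  -37 -> 37 -> 37 -> 38
  11 -> -11 -> 11 -> 12
  probe: -12 -> 12 -> 12 -> 13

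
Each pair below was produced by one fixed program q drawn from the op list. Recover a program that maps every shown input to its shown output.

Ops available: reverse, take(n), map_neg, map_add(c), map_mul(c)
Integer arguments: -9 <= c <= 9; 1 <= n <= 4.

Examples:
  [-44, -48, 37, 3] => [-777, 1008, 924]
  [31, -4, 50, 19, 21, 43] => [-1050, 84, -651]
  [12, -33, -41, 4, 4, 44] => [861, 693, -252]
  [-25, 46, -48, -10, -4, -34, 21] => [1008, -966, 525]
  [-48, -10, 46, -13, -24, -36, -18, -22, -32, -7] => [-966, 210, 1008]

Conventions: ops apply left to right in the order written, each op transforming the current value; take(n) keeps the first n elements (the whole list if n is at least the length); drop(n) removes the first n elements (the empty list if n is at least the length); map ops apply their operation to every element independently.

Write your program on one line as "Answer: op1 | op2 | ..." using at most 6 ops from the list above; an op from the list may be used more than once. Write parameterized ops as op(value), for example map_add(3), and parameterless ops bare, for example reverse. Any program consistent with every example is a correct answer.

map_neg | map_mul(7) | take(3) | reverse | map_mul(3)

Check, running the answer program on each example:
  [-44, -48, 37, 3] -> [44, 48, -37, -3] -> [308, 336, -259, -21] -> [308, 336, -259] -> [-259, 336, 308] -> [-777, 1008, 924]
  [31, -4, 50, 19, 21, 43] -> [-31, 4, -50, -19, -21, -43] -> [-217, 28, -350, -133, -147, -301] -> [-217, 28, -350] -> [-350, 28, -217] -> [-1050, 84, -651]
  [12, -33, -41, 4, 4, 44] -> [-12, 33, 41, -4, -4, -44] -> [-84, 231, 287, -28, -28, -308] -> [-84, 231, 287] -> [287, 231, -84] -> [861, 693, -252]
  [-25, 46, -48, -10, -4, -34, 21] -> [25, -46, 48, 10, 4, 34, -21] -> [175, -322, 336, 70, 28, 238, -147] -> [175, -322, 336] -> [336, -322, 175] -> [1008, -966, 525]
  [-48, -10, 46, -13, -24, -36, -18, -22, -32, -7] -> [48, 10, -46, 13, 24, 36, 18, 22, 32, 7] -> [336, 70, -322, 91, 168, 252, 126, 154, 224, 49] -> [336, 70, -322] -> [-322, 70, 336] -> [-966, 210, 1008]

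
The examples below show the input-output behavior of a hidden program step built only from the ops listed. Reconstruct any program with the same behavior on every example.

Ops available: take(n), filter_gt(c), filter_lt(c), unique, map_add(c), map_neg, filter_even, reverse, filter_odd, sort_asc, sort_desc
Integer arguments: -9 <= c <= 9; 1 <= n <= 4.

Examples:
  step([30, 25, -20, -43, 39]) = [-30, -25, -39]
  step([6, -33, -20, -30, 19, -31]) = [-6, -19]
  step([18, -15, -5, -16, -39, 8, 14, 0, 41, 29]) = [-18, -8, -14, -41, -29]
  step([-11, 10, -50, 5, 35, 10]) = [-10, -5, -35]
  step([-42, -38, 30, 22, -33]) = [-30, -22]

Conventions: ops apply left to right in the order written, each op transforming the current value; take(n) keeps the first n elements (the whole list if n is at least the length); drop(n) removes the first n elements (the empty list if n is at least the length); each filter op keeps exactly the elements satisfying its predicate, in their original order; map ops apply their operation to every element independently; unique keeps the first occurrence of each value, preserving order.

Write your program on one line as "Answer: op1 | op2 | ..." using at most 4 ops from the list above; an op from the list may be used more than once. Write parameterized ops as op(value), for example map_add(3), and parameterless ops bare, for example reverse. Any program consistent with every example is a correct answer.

filter_gt(1) | map_neg | unique

Check, running the answer program on each example:
  [30, 25, -20, -43, 39] -> [30, 25, 39] -> [-30, -25, -39] -> [-30, -25, -39]
  [6, -33, -20, -30, 19, -31] -> [6, 19] -> [-6, -19] -> [-6, -19]
  [18, -15, -5, -16, -39, 8, 14, 0, 41, 29] -> [18, 8, 14, 41, 29] -> [-18, -8, -14, -41, -29] -> [-18, -8, -14, -41, -29]
  [-11, 10, -50, 5, 35, 10] -> [10, 5, 35, 10] -> [-10, -5, -35, -10] -> [-10, -5, -35]
  [-42, -38, 30, 22, -33] -> [30, 22] -> [-30, -22] -> [-30, -22]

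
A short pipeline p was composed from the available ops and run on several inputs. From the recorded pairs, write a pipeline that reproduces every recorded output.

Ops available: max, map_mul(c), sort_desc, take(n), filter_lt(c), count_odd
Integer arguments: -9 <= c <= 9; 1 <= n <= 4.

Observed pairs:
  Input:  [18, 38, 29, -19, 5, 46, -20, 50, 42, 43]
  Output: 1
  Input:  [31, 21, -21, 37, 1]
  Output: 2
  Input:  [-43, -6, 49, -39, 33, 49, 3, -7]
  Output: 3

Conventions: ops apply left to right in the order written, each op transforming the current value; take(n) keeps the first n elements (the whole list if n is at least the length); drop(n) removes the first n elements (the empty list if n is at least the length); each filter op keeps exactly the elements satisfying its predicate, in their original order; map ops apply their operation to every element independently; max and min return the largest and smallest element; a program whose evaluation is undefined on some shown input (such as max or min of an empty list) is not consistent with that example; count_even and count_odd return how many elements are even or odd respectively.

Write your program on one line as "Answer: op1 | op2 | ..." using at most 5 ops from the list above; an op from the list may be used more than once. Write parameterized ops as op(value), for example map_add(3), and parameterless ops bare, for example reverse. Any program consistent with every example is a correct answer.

sort_desc | map_mul(5) | filter_lt(9) | map_mul(-1) | count_odd

Check, running the answer program on each example:
  [18, 38, 29, -19, 5, 46, -20, 50, 42, 43] -> [50, 46, 43, 42, 38, 29, 18, 5, -19, -20] -> [250, 230, 215, 210, 190, 145, 90, 25, -95, -100] -> [-95, -100] -> [95, 100] -> 1
  [31, 21, -21, 37, 1] -> [37, 31, 21, 1, -21] -> [185, 155, 105, 5, -105] -> [5, -105] -> [-5, 105] -> 2
  [-43, -6, 49, -39, 33, 49, 3, -7] -> [49, 49, 33, 3, -6, -7, -39, -43] -> [245, 245, 165, 15, -30, -35, -195, -215] -> [-30, -35, -195, -215] -> [30, 35, 195, 215] -> 3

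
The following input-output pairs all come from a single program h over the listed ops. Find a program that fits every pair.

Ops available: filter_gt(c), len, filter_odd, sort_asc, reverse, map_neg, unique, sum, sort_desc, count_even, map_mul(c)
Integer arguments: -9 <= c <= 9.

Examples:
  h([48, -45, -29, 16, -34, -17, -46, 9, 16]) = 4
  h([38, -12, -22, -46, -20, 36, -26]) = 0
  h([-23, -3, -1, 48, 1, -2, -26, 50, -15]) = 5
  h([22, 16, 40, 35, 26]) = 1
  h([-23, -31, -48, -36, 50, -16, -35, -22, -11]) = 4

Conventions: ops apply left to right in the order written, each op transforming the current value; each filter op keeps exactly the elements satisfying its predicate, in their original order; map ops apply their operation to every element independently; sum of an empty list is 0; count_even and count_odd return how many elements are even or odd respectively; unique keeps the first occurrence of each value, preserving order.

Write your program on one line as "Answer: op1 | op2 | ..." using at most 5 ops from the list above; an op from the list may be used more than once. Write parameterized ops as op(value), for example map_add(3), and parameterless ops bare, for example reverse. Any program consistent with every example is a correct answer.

sort_desc | unique | filter_odd | len

Check, running the answer program on each example:
  [48, -45, -29, 16, -34, -17, -46, 9, 16] -> [48, 16, 16, 9, -17, -29, -34, -45, -46] -> [48, 16, 9, -17, -29, -34, -45, -46] -> [9, -17, -29, -45] -> 4
  [38, -12, -22, -46, -20, 36, -26] -> [38, 36, -12, -20, -22, -26, -46] -> [38, 36, -12, -20, -22, -26, -46] -> [] -> 0
  [-23, -3, -1, 48, 1, -2, -26, 50, -15] -> [50, 48, 1, -1, -2, -3, -15, -23, -26] -> [50, 48, 1, -1, -2, -3, -15, -23, -26] -> [1, -1, -3, -15, -23] -> 5
  [22, 16, 40, 35, 26] -> [40, 35, 26, 22, 16] -> [40, 35, 26, 22, 16] -> [35] -> 1
  [-23, -31, -48, -36, 50, -16, -35, -22, -11] -> [50, -11, -16, -22, -23, -31, -35, -36, -48] -> [50, -11, -16, -22, -23, -31, -35, -36, -48] -> [-11, -23, -31, -35] -> 4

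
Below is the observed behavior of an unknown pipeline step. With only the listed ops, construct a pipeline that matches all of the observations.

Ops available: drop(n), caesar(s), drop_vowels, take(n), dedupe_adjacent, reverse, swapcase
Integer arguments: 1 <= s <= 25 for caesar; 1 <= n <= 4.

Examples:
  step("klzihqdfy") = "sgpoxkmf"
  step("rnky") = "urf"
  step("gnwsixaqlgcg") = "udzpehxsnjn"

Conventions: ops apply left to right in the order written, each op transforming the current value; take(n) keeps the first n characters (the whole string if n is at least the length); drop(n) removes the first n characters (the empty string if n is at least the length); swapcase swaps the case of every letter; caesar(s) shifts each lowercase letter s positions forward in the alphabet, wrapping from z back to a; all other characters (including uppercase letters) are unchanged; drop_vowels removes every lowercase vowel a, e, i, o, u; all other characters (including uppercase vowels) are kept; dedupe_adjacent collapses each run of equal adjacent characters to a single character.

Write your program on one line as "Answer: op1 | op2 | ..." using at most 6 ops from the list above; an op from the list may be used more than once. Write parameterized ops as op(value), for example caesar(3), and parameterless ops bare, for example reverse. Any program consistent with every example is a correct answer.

drop(1) | caesar(4) | reverse | caesar(3) | reverse

Check, running the answer program on each example:
  "klzihqdfy" -> "lzihqdfy" -> "pdmluhjc" -> "cjhulmdp" -> "fmkxopgs" -> "sgpoxkmf"
  "rnky" -> "nky" -> "roc" -> "cor" -> "fru" -> "urf"
  "gnwsixaqlgcg" -> "nwsixaqlgcg" -> "rawmbeupkgk" -> "kgkpuebmwar" -> "njnsxhepzdu" -> "udzpehxsnjn"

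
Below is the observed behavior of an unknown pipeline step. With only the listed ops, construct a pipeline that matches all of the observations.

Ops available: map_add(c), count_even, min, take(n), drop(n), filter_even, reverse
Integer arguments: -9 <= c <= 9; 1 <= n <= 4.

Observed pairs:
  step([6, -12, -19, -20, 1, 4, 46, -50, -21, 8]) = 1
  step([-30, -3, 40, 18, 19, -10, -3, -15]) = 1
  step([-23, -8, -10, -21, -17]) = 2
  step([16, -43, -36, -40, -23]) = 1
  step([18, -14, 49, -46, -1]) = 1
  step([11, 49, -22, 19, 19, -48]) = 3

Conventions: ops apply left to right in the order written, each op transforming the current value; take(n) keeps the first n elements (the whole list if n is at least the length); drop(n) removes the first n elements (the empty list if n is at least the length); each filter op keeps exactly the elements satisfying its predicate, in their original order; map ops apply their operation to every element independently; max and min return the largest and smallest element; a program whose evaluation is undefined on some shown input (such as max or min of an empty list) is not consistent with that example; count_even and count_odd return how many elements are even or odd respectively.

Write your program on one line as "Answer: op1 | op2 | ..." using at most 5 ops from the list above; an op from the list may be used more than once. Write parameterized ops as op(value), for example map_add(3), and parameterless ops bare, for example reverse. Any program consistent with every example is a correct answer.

map_add(1) | take(4) | filter_even | reverse | count_even

Check, running the answer program on each example:
  [6, -12, -19, -20, 1, 4, 46, -50, -21, 8] -> [7, -11, -18, -19, 2, 5, 47, -49, -20, 9] -> [7, -11, -18, -19] -> [-18] -> [-18] -> 1
  [-30, -3, 40, 18, 19, -10, -3, -15] -> [-29, -2, 41, 19, 20, -9, -2, -14] -> [-29, -2, 41, 19] -> [-2] -> [-2] -> 1
  [-23, -8, -10, -21, -17] -> [-22, -7, -9, -20, -16] -> [-22, -7, -9, -20] -> [-22, -20] -> [-20, -22] -> 2
  [16, -43, -36, -40, -23] -> [17, -42, -35, -39, -22] -> [17, -42, -35, -39] -> [-42] -> [-42] -> 1
  [18, -14, 49, -46, -1] -> [19, -13, 50, -45, 0] -> [19, -13, 50, -45] -> [50] -> [50] -> 1
  [11, 49, -22, 19, 19, -48] -> [12, 50, -21, 20, 20, -47] -> [12, 50, -21, 20] -> [12, 50, 20] -> [20, 50, 12] -> 3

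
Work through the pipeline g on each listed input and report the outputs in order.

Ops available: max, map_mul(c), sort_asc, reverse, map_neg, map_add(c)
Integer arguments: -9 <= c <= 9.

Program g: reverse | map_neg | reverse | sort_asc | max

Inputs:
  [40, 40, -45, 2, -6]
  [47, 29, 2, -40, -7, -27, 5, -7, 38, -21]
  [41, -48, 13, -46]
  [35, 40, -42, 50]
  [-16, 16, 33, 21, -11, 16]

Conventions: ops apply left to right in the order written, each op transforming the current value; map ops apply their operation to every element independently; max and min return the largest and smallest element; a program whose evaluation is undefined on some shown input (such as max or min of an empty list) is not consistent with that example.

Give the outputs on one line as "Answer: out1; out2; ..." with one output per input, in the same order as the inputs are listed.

45; 40; 48; 42; 16

Execution, op by op:
  [40, 40, -45, 2, -6] -> [-6, 2, -45, 40, 40] -> [6, -2, 45, -40, -40] -> [-40, -40, 45, -2, 6] -> [-40, -40, -2, 6, 45] -> 45
  [47, 29, 2, -40, -7, -27, 5, -7, 38, -21] -> [-21, 38, -7, 5, -27, -7, -40, 2, 29, 47] -> [21, -38, 7, -5, 27, 7, 40, -2, -29, -47] -> [-47, -29, -2, 40, 7, 27, -5, 7, -38, 21] -> [-47, -38, -29, -5, -2, 7, 7, 21, 27, 40] -> 40
  [41, -48, 13, -46] -> [-46, 13, -48, 41] -> [46, -13, 48, -41] -> [-41, 48, -13, 46] -> [-41, -13, 46, 48] -> 48
  [35, 40, -42, 50] -> [50, -42, 40, 35] -> [-50, 42, -40, -35] -> [-35, -40, 42, -50] -> [-50, -40, -35, 42] -> 42
  [-16, 16, 33, 21, -11, 16] -> [16, -11, 21, 33, 16, -16] -> [-16, 11, -21, -33, -16, 16] -> [16, -16, -33, -21, 11, -16] -> [-33, -21, -16, -16, 11, 16] -> 16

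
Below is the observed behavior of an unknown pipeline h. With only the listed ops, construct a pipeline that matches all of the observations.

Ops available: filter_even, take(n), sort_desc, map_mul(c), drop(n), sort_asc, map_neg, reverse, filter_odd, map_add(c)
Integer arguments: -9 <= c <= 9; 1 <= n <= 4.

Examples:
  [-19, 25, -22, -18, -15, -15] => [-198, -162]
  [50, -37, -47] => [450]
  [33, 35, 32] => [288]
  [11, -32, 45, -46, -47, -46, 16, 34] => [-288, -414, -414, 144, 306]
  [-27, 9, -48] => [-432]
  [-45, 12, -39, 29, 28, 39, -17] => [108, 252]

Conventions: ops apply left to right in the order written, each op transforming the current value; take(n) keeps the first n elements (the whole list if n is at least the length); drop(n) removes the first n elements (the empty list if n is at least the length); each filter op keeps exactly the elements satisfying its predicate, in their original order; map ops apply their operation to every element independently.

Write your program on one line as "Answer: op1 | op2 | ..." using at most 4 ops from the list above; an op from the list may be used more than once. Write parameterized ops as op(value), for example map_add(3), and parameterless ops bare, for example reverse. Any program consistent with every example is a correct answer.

map_mul(-9) | map_neg | filter_even

Check, running the answer program on each example:
  [-19, 25, -22, -18, -15, -15] -> [171, -225, 198, 162, 135, 135] -> [-171, 225, -198, -162, -135, -135] -> [-198, -162]
  [50, -37, -47] -> [-450, 333, 423] -> [450, -333, -423] -> [450]
  [33, 35, 32] -> [-297, -315, -288] -> [297, 315, 288] -> [288]
  [11, -32, 45, -46, -47, -46, 16, 34] -> [-99, 288, -405, 414, 423, 414, -144, -306] -> [99, -288, 405, -414, -423, -414, 144, 306] -> [-288, -414, -414, 144, 306]
  [-27, 9, -48] -> [243, -81, 432] -> [-243, 81, -432] -> [-432]
  [-45, 12, -39, 29, 28, 39, -17] -> [405, -108, 351, -261, -252, -351, 153] -> [-405, 108, -351, 261, 252, 351, -153] -> [108, 252]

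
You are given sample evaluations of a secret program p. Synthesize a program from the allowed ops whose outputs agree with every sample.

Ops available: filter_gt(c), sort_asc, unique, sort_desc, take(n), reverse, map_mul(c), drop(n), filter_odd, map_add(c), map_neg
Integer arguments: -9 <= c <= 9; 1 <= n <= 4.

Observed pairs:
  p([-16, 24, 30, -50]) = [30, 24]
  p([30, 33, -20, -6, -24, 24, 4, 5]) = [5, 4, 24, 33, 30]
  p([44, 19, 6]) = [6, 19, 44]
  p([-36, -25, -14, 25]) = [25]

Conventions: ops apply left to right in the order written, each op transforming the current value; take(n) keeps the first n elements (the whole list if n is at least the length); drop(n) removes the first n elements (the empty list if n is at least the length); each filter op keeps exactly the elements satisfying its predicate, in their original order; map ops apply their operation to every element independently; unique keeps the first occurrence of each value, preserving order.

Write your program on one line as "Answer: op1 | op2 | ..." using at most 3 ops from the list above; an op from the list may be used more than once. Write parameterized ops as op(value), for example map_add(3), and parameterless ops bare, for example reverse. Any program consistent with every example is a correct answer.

filter_gt(1) | reverse

Check, running the answer program on each example:
  [-16, 24, 30, -50] -> [24, 30] -> [30, 24]
  [30, 33, -20, -6, -24, 24, 4, 5] -> [30, 33, 24, 4, 5] -> [5, 4, 24, 33, 30]
  [44, 19, 6] -> [44, 19, 6] -> [6, 19, 44]
  [-36, -25, -14, 25] -> [25] -> [25]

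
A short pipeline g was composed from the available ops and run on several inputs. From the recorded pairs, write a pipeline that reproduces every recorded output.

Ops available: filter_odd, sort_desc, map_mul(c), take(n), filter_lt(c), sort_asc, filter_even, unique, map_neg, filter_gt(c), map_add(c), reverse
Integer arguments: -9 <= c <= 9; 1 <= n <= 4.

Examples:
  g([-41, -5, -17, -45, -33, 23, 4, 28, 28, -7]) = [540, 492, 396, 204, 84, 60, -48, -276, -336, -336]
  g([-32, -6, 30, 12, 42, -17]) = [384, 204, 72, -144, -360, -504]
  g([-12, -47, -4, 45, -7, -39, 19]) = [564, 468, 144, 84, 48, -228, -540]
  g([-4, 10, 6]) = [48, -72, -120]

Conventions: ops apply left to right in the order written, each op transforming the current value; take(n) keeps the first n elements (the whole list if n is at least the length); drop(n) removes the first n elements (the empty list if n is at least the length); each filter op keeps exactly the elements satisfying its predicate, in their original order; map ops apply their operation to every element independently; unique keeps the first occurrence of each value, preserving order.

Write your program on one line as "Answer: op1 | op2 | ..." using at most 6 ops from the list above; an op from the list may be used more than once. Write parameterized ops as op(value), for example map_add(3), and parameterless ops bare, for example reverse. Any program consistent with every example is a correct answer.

map_mul(-6) | sort_asc | reverse | map_mul(-2) | map_neg

Check, running the answer program on each example:
  [-41, -5, -17, -45, -33, 23, 4, 28, 28, -7] -> [246, 30, 102, 270, 198, -138, -24, -168, -168, 42] -> [-168, -168, -138, -24, 30, 42, 102, 198, 246, 270] -> [270, 246, 198, 102, 42, 30, -24, -138, -168, -168] -> [-540, -492, -396, -204, -84, -60, 48, 276, 336, 336] -> [540, 492, 396, 204, 84, 60, -48, -276, -336, -336]
  [-32, -6, 30, 12, 42, -17] -> [192, 36, -180, -72, -252, 102] -> [-252, -180, -72, 36, 102, 192] -> [192, 102, 36, -72, -180, -252] -> [-384, -204, -72, 144, 360, 504] -> [384, 204, 72, -144, -360, -504]
  [-12, -47, -4, 45, -7, -39, 19] -> [72, 282, 24, -270, 42, 234, -114] -> [-270, -114, 24, 42, 72, 234, 282] -> [282, 234, 72, 42, 24, -114, -270] -> [-564, -468, -144, -84, -48, 228, 540] -> [564, 468, 144, 84, 48, -228, -540]
  [-4, 10, 6] -> [24, -60, -36] -> [-60, -36, 24] -> [24, -36, -60] -> [-48, 72, 120] -> [48, -72, -120]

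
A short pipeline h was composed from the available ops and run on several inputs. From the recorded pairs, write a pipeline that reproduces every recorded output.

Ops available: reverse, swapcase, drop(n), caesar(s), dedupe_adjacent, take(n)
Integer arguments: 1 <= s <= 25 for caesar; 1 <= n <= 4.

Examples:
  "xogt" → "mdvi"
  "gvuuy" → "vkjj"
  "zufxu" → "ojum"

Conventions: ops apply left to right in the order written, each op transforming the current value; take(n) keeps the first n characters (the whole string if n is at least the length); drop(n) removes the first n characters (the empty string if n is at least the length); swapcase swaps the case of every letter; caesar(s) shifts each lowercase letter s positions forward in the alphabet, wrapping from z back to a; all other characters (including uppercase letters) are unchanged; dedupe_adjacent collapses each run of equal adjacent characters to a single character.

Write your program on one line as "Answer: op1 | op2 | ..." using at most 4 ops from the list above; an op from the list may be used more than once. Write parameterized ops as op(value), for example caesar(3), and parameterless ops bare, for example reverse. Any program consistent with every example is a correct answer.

caesar(23) | caesar(18) | take(4)

Check, running the answer program on each example:
  "xogt" -> "uldq" -> "mdvi" -> "mdvi"
  "gvuuy" -> "dsrrv" -> "vkjjn" -> "vkjj"
  "zufxu" -> "wrcur" -> "ojumj" -> "ojum"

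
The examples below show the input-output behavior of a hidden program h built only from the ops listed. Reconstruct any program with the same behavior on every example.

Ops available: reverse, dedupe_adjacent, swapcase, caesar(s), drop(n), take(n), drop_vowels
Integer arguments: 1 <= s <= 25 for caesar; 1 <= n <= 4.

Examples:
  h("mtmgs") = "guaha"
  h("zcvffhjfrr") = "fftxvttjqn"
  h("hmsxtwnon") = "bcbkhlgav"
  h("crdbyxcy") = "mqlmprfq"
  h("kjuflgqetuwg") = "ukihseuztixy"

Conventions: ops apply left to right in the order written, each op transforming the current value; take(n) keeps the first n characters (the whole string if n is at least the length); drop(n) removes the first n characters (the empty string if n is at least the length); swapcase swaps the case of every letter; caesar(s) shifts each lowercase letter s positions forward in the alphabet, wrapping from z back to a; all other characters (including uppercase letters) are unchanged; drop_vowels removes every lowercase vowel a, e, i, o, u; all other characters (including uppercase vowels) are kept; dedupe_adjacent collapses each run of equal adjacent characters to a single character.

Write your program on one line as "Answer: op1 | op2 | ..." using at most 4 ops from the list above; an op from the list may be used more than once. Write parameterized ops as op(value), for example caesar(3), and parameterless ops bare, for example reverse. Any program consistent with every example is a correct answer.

caesar(6) | caesar(18) | reverse | caesar(16)

Check, running the answer program on each example:
  "mtmgs" -> "szsmy" -> "krkeq" -> "qekrk" -> "guaha"
  "zcvffhjfrr" -> "fibllnplxx" -> "xatddfhdpp" -> "ppdhfddtax" -> "fftxvttjqn"
  "hmsxtwnon" -> "nsydzctut" -> "fkqvrulml" -> "lmlurvqkf" -> "bcbkhlgav"
  "crdbyxcy" -> "ixjhedie" -> "apbzwvaw" -> "wavwzbpa" -> "mqlmprfq"
  "kjuflgqetuwg" -> "qpalrmwkzacm" -> "ihsdjeocrsue" -> "eusrcoejdshi" -> "ukihseuztixy"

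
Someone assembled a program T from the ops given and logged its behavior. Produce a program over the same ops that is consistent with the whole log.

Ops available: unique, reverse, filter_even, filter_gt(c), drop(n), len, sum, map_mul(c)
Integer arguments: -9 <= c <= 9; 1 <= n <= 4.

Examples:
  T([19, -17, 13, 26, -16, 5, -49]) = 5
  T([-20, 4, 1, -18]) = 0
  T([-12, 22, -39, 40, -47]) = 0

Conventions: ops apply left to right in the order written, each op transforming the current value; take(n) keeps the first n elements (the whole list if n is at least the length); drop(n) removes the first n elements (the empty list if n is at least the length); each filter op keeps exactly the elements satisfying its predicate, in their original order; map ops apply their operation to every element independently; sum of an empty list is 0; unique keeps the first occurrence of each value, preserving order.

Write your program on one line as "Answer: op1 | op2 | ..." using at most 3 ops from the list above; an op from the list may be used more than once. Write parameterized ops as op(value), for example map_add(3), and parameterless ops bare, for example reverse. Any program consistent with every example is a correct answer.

filter_gt(-5) | drop(3) | sum

Check, running the answer program on each example:
  [19, -17, 13, 26, -16, 5, -49] -> [19, 13, 26, 5] -> [5] -> 5
  [-20, 4, 1, -18] -> [4, 1] -> [] -> 0
  [-12, 22, -39, 40, -47] -> [22, 40] -> [] -> 0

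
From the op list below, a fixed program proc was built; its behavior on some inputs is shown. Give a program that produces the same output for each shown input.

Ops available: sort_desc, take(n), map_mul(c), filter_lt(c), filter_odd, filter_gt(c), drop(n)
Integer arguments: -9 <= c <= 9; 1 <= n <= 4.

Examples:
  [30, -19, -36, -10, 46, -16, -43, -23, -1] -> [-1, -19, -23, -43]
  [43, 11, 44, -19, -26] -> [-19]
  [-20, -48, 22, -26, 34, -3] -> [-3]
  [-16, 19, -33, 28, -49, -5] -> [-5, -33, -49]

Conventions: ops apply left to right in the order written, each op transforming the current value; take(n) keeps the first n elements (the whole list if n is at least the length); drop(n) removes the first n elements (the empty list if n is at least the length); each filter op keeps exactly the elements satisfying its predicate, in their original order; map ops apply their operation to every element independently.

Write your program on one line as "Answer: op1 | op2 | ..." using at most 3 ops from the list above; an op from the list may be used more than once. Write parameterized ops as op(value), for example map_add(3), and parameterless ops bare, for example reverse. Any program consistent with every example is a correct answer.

filter_lt(3) | sort_desc | filter_odd

Check, running the answer program on each example:
  [30, -19, -36, -10, 46, -16, -43, -23, -1] -> [-19, -36, -10, -16, -43, -23, -1] -> [-1, -10, -16, -19, -23, -36, -43] -> [-1, -19, -23, -43]
  [43, 11, 44, -19, -26] -> [-19, -26] -> [-19, -26] -> [-19]
  [-20, -48, 22, -26, 34, -3] -> [-20, -48, -26, -3] -> [-3, -20, -26, -48] -> [-3]
  [-16, 19, -33, 28, -49, -5] -> [-16, -33, -49, -5] -> [-5, -16, -33, -49] -> [-5, -33, -49]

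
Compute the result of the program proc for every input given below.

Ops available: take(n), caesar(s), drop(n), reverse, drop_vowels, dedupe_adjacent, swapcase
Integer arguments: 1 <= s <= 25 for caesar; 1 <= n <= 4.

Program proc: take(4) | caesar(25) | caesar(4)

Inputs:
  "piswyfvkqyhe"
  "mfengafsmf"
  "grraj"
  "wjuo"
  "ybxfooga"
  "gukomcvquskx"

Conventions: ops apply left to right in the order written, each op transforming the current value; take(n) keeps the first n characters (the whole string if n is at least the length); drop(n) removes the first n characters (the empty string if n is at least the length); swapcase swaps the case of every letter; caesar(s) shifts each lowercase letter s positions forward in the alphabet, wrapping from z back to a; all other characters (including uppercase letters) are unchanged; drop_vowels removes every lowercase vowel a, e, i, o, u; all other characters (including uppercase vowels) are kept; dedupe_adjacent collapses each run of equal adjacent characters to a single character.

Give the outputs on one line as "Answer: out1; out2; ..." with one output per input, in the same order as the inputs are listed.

Execution, op by op:
  "piswyfvkqyhe" -> "pisw" -> "ohrv" -> "slvz"
  "mfengafsmf" -> "mfen" -> "ledm" -> "pihq"
  "grraj" -> "grra" -> "fqqz" -> "juud"
  "wjuo" -> "wjuo" -> "vitn" -> "zmxr"
  "ybxfooga" -> "ybxf" -> "xawe" -> "beai"
  "gukomcvquskx" -> "guko" -> "ftjn" -> "jxnr"

"slvz"; "pihq"; "juud"; "zmxr"; "beai"; "jxnr"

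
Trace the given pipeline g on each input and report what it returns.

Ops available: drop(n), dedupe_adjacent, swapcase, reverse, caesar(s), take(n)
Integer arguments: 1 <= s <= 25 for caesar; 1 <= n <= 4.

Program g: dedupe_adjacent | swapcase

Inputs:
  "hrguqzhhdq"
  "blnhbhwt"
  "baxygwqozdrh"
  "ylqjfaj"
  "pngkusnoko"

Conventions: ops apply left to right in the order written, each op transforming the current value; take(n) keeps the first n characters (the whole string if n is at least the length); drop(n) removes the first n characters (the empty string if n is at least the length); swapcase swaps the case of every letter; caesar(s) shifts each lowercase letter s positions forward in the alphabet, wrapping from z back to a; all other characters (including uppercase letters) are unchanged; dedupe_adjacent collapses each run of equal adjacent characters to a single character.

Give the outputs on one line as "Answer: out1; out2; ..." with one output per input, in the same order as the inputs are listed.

"HRGUQZHDQ"; "BLNHBHWT"; "BAXYGWQOZDRH"; "YLQJFAJ"; "PNGKUSNOKO"

Execution, op by op:
  "hrguqzhhdq" -> "hrguqzhdq" -> "HRGUQZHDQ"
  "blnhbhwt" -> "blnhbhwt" -> "BLNHBHWT"
  "baxygwqozdrh" -> "baxygwqozdrh" -> "BAXYGWQOZDRH"
  "ylqjfaj" -> "ylqjfaj" -> "YLQJFAJ"
  "pngkusnoko" -> "pngkusnoko" -> "PNGKUSNOKO"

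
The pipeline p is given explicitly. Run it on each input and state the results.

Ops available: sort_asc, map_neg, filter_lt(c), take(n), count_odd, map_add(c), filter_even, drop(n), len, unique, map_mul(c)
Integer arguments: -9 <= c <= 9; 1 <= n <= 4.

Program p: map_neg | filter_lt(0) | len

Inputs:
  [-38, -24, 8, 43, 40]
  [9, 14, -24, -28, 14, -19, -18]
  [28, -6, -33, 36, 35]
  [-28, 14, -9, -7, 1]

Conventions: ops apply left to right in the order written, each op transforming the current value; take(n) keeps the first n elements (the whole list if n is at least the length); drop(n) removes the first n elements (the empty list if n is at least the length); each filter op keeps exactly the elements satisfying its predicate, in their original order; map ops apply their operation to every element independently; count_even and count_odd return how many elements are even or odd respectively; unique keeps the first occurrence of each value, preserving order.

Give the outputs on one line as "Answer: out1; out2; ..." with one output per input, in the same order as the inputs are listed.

3; 3; 3; 2

Execution, op by op:
  [-38, -24, 8, 43, 40] -> [38, 24, -8, -43, -40] -> [-8, -43, -40] -> 3
  [9, 14, -24, -28, 14, -19, -18] -> [-9, -14, 24, 28, -14, 19, 18] -> [-9, -14, -14] -> 3
  [28, -6, -33, 36, 35] -> [-28, 6, 33, -36, -35] -> [-28, -36, -35] -> 3
  [-28, 14, -9, -7, 1] -> [28, -14, 9, 7, -1] -> [-14, -1] -> 2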